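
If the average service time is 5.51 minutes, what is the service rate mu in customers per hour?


mu = 60 / avg_service_time = 60 / 5.51 = 10.89 per hour

10.89 per hour


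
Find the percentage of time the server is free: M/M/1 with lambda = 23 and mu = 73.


Idle fraction = (1 - rho) * 100 = (1 - 23/73) * 100 = 68.5%

68.5%


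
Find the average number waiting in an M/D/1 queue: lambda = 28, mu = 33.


M/D/1: Lq = rho^2 / (2*(1-rho)) where rho = 28/33; Lq = 2.38

2.38


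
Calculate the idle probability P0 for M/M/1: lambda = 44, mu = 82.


P0 = 1 - rho = 1 - 44/82 = 0.4634

0.4634


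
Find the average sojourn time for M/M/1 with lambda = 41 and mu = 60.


W = 1/(mu - lambda) = 1/(60 - 41) = 0.0526 hours

0.0526 hours


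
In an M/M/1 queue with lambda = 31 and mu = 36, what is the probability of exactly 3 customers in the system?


rho = 31/36; P(n) = (1-rho)*rho^n = (1-31/36)*(31/36)^3 = 0.0887

0.0887


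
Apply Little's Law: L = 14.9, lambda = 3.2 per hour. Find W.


W = L / lambda = 14.9 / 3.2 = 4.6563 hours

4.6563 hours


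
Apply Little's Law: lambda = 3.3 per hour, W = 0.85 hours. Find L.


L = lambda * W = 3.3 * 0.85 = 2.81

2.81


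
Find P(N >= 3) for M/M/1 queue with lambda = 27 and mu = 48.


P(N >= 3) = rho^3 = (27/48)^3 = 0.178

0.178


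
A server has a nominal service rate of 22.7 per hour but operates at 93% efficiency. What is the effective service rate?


Effective rate = mu * efficiency = 22.7 * 0.93 = 21.11 per hour

21.11 per hour


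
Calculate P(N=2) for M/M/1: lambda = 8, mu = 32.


rho = 8/32; P(n) = (1-rho)*rho^n = (1-8/32)*(8/32)^2 = 0.0469

0.0469


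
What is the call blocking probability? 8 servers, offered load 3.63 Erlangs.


B(N,A) = (A^N/N!) / sum(A^k/k!, k=0..N) with N=8, A=3.63 = 0.0201

0.0201


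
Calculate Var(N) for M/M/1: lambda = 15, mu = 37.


rho = 15/37; Var(N) = rho/(1-rho)^2 = 1.15

1.15


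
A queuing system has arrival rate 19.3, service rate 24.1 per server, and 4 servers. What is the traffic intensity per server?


rho = lambda / (c * mu) = 19.3 / (4 * 24.1) = 0.2002

0.2002


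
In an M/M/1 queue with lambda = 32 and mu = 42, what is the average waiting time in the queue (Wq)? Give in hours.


rho = 32/42; Wq = rho/(mu - lambda) = 0.0762 hours

0.0762 hours


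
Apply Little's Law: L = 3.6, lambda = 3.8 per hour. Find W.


W = L / lambda = 3.6 / 3.8 = 0.9474 hours

0.9474 hours


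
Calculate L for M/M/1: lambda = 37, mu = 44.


rho = 37/44; L = rho/(1-rho) = 5.29

5.29


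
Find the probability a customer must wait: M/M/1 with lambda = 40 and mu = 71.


P(wait) = rho = lambda/mu = 40/71 = 0.5634

0.5634


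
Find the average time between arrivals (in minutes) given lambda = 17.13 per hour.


Mean interarrival time = 60/lambda = 60/17.13 = 3.5 minutes

3.5 minutes


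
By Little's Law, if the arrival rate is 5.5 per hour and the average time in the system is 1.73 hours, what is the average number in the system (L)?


L = lambda * W = 5.5 * 1.73 = 9.52

9.52


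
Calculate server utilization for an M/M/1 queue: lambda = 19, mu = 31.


rho = lambda/mu = 19/31 = 0.6129

0.6129


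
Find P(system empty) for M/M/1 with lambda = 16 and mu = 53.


P0 = 1 - rho = 1 - 16/53 = 0.6981

0.6981


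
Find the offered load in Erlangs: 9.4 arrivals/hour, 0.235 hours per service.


Offered load a = lambda * E[S] = 9.4 * 0.235 = 2.21 Erlangs

2.21 Erlangs


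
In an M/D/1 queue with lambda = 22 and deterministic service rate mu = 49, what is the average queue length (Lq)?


M/D/1: Lq = rho^2 / (2*(1-rho)) where rho = 22/49; Lq = 0.18

0.18


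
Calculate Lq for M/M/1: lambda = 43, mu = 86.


rho = 43/86; Lq = rho^2/(1-rho) = 0.5

0.5


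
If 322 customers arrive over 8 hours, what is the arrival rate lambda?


lambda = total arrivals / time = 322 / 8 = 40.25 per hour

40.25 per hour


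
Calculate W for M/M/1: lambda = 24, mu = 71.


W = 1/(mu - lambda) = 1/(71 - 24) = 0.0213 hours

0.0213 hours


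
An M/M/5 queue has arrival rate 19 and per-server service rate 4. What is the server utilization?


rho = lambda/(c*mu) = 19/(5*4) = 0.95

0.95


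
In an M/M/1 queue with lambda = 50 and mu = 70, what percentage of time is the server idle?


Idle fraction = (1 - rho) * 100 = (1 - 50/70) * 100 = 28.6%

28.6%


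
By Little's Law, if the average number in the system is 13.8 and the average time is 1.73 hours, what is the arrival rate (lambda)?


lambda = L / W = 13.8 / 1.73 = 7.98 per hour

7.98 per hour


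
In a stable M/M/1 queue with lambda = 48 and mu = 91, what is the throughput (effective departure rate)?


For a stable queue (lambda < mu), throughput = lambda = 48 per hour

48 per hour


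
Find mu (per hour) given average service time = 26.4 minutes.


mu = 60 / avg_service_time = 60 / 26.4 = 2.27 per hour

2.27 per hour


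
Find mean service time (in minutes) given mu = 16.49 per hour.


Mean service time = 60/mu = 60/16.49 = 3.64 minutes

3.64 minutes


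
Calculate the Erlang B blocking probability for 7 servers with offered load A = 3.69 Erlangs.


B(N,A) = (A^N/N!) / sum(A^k/k!, k=0..N) with N=7, A=3.69 = 0.0478

0.0478


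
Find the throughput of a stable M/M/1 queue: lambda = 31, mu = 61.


For a stable queue (lambda < mu), throughput = lambda = 31 per hour

31 per hour


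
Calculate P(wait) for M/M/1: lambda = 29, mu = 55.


P(wait) = rho = lambda/mu = 29/55 = 0.5273

0.5273


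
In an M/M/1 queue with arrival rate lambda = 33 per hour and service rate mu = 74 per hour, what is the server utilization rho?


rho = lambda/mu = 33/74 = 0.4459

0.4459


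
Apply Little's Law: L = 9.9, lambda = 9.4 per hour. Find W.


W = L / lambda = 9.9 / 9.4 = 1.0532 hours

1.0532 hours


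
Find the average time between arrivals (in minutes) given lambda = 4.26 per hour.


Mean interarrival time = 60/lambda = 60/4.26 = 14.08 minutes

14.08 minutes


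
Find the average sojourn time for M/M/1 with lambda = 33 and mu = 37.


W = 1/(mu - lambda) = 1/(37 - 33) = 0.25 hours

0.25 hours


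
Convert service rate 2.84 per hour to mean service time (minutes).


Mean service time = 60/mu = 60/2.84 = 21.13 minutes

21.13 minutes


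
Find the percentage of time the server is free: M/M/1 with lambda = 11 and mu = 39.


Idle fraction = (1 - rho) * 100 = (1 - 11/39) * 100 = 71.8%

71.8%


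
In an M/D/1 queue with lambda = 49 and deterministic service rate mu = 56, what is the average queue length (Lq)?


M/D/1: Lq = rho^2 / (2*(1-rho)) where rho = 49/56; Lq = 3.06

3.06


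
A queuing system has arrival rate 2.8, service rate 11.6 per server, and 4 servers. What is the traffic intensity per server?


rho = lambda / (c * mu) = 2.8 / (4 * 11.6) = 0.0603

0.0603


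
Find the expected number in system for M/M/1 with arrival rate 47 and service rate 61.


rho = 47/61; L = rho/(1-rho) = 3.36

3.36


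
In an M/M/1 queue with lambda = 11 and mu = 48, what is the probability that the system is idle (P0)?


P0 = 1 - rho = 1 - 11/48 = 0.7708

0.7708


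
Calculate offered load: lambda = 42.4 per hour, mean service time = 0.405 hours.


Offered load a = lambda * E[S] = 42.4 * 0.405 = 17.17 Erlangs

17.17 Erlangs


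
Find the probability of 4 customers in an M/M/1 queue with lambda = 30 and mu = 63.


rho = 30/63; P(n) = (1-rho)*rho^n = (1-30/63)*(30/63)^4 = 0.0269

0.0269


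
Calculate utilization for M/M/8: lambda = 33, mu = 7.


rho = lambda/(c*mu) = 33/(8*7) = 0.5893

0.5893


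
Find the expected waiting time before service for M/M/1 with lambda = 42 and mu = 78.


rho = 42/78; Wq = rho/(mu - lambda) = 0.015 hours

0.015 hours


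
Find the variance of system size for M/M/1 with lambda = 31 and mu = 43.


rho = 31/43; Var(N) = rho/(1-rho)^2 = 9.26

9.26


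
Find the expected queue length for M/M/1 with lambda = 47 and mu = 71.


rho = 47/71; Lq = rho^2/(1-rho) = 1.3

1.3


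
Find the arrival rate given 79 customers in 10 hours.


lambda = total arrivals / time = 79 / 10 = 7.9 per hour

7.9 per hour


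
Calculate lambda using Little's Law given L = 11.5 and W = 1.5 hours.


lambda = L / W = 11.5 / 1.5 = 7.67 per hour

7.67 per hour


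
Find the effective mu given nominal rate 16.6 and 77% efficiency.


Effective rate = mu * efficiency = 16.6 * 0.77 = 12.78 per hour

12.78 per hour


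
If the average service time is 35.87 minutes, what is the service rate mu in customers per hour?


mu = 60 / avg_service_time = 60 / 35.87 = 1.67 per hour

1.67 per hour


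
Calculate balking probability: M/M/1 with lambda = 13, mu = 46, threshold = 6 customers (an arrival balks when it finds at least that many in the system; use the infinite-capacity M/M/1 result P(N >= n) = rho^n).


P(N >= 6) = rho^6 = (13/46)^6 = 0.0005

0.0005


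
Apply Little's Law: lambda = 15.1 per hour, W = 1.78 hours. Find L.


L = lambda * W = 15.1 * 1.78 = 26.88

26.88


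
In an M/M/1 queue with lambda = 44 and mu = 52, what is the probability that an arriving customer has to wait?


P(wait) = rho = lambda/mu = 44/52 = 0.8462

0.8462


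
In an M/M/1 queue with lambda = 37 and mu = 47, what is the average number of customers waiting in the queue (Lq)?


rho = 37/47; Lq = rho^2/(1-rho) = 2.91

2.91


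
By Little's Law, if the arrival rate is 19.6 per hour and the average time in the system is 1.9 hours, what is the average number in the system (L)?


L = lambda * W = 19.6 * 1.9 = 37.24

37.24


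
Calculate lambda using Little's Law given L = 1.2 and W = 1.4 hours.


lambda = L / W = 1.2 / 1.4 = 0.86 per hour

0.86 per hour


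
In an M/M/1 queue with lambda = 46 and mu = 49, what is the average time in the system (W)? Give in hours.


W = 1/(mu - lambda) = 1/(49 - 46) = 0.3333 hours

0.3333 hours


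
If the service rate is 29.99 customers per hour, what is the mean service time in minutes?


Mean service time = 60/mu = 60/29.99 = 2.0 minutes

2.0 minutes


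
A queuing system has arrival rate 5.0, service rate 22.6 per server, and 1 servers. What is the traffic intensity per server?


rho = lambda / (c * mu) = 5.0 / (1 * 22.6) = 0.2212

0.2212


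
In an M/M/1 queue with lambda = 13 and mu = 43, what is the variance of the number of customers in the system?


rho = 13/43; Var(N) = rho/(1-rho)^2 = 0.62

0.62


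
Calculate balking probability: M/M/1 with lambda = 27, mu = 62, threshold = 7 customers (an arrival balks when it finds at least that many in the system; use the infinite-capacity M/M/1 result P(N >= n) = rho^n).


P(N >= 7) = rho^7 = (27/62)^7 = 0.003

0.003


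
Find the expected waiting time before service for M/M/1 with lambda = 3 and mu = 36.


rho = 3/36; Wq = rho/(mu - lambda) = 0.0025 hours

0.0025 hours


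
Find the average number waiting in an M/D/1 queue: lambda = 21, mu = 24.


M/D/1: Lq = rho^2 / (2*(1-rho)) where rho = 21/24; Lq = 3.06

3.06


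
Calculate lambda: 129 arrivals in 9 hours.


lambda = total arrivals / time = 129 / 9 = 14.33 per hour

14.33 per hour


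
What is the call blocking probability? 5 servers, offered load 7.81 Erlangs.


B(N,A) = (A^N/N!) / sum(A^k/k!, k=0..N) with N=5, A=7.81 = 0.4694

0.4694


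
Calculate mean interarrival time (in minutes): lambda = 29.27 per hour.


Mean interarrival time = 60/lambda = 60/29.27 = 2.05 minutes

2.05 minutes


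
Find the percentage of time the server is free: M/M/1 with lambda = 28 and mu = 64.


Idle fraction = (1 - rho) * 100 = (1 - 28/64) * 100 = 56.3%

56.3%


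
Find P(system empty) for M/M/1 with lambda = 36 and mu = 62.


P0 = 1 - rho = 1 - 36/62 = 0.4194

0.4194


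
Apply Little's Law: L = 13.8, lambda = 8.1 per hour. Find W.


W = L / lambda = 13.8 / 8.1 = 1.7037 hours

1.7037 hours


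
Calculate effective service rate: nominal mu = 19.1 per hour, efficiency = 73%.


Effective rate = mu * efficiency = 19.1 * 0.73 = 13.94 per hour

13.94 per hour


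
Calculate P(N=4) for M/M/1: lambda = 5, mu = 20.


rho = 5/20; P(n) = (1-rho)*rho^n = (1-5/20)*(5/20)^4 = 0.0029

0.0029


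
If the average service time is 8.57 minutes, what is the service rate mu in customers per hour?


mu = 60 / avg_service_time = 60 / 8.57 = 7.0 per hour

7.0 per hour


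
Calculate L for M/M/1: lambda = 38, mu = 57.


rho = 38/57; L = rho/(1-rho) = 2.0

2.0


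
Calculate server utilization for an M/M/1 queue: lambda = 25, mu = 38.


rho = lambda/mu = 25/38 = 0.6579

0.6579


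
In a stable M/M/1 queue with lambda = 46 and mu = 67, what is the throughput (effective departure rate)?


For a stable queue (lambda < mu), throughput = lambda = 46 per hour

46 per hour


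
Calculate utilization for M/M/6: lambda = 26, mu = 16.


rho = lambda/(c*mu) = 26/(6*16) = 0.2708

0.2708


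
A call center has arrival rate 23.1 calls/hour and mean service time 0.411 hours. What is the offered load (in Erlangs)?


Offered load a = lambda * E[S] = 23.1 * 0.411 = 9.49 Erlangs

9.49 Erlangs


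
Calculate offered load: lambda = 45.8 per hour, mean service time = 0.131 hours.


Offered load a = lambda * E[S] = 45.8 * 0.131 = 6.0 Erlangs

6.0 Erlangs


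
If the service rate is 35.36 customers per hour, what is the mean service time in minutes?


Mean service time = 60/mu = 60/35.36 = 1.7 minutes

1.7 minutes


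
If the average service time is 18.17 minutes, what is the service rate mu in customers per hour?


mu = 60 / avg_service_time = 60 / 18.17 = 3.3 per hour

3.3 per hour


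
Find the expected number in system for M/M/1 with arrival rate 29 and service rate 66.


rho = 29/66; L = rho/(1-rho) = 0.78

0.78


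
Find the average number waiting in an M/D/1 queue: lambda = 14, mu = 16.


M/D/1: Lq = rho^2 / (2*(1-rho)) where rho = 14/16; Lq = 3.06

3.06


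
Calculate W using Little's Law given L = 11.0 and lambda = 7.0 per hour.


W = L / lambda = 11.0 / 7.0 = 1.5714 hours

1.5714 hours


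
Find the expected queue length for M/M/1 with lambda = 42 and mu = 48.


rho = 42/48; Lq = rho^2/(1-rho) = 6.13

6.13


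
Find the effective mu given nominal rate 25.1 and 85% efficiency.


Effective rate = mu * efficiency = 25.1 * 0.85 = 21.34 per hour

21.34 per hour


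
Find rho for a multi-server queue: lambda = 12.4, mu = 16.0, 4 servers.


rho = lambda / (c * mu) = 12.4 / (4 * 16.0) = 0.1938

0.1938


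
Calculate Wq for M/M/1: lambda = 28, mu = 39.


rho = 28/39; Wq = rho/(mu - lambda) = 0.0653 hours

0.0653 hours


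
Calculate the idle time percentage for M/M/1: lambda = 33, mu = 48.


Idle fraction = (1 - rho) * 100 = (1 - 33/48) * 100 = 31.3%

31.3%


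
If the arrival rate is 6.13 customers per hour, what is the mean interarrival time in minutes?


Mean interarrival time = 60/lambda = 60/6.13 = 9.79 minutes

9.79 minutes


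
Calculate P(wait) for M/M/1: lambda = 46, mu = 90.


P(wait) = rho = lambda/mu = 46/90 = 0.5111

0.5111


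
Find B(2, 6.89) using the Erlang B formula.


B(N,A) = (A^N/N!) / sum(A^k/k!, k=0..N) with N=2, A=6.89 = 0.7505

0.7505


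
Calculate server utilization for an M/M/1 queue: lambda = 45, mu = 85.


rho = lambda/mu = 45/85 = 0.5294

0.5294


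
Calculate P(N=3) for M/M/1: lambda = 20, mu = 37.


rho = 20/37; P(n) = (1-rho)*rho^n = (1-20/37)*(20/37)^3 = 0.0726

0.0726


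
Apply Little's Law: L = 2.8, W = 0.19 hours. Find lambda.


lambda = L / W = 2.8 / 0.19 = 14.74 per hour

14.74 per hour


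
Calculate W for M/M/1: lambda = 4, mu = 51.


W = 1/(mu - lambda) = 1/(51 - 4) = 0.0213 hours

0.0213 hours


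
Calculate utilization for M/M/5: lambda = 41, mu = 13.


rho = lambda/(c*mu) = 41/(5*13) = 0.6308

0.6308


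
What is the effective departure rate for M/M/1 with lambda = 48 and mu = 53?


For a stable queue (lambda < mu), throughput = lambda = 48 per hour

48 per hour


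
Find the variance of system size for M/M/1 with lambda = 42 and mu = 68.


rho = 42/68; Var(N) = rho/(1-rho)^2 = 4.22

4.22


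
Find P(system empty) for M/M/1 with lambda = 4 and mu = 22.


P0 = 1 - rho = 1 - 4/22 = 0.8182

0.8182


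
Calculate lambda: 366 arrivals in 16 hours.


lambda = total arrivals / time = 366 / 16 = 22.88 per hour

22.88 per hour


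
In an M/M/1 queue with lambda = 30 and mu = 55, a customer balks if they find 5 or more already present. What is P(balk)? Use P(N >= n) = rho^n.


P(N >= 5) = rho^5 = (30/55)^5 = 0.0483

0.0483


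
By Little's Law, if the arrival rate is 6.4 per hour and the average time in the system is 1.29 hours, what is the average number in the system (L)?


L = lambda * W = 6.4 * 1.29 = 8.26

8.26


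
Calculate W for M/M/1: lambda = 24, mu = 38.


W = 1/(mu - lambda) = 1/(38 - 24) = 0.0714 hours

0.0714 hours


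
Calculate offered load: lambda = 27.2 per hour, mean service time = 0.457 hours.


Offered load a = lambda * E[S] = 27.2 * 0.457 = 12.43 Erlangs

12.43 Erlangs


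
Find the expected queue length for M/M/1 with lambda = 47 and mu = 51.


rho = 47/51; Lq = rho^2/(1-rho) = 10.83

10.83


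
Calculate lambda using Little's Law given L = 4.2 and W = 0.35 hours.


lambda = L / W = 4.2 / 0.35 = 12.0 per hour

12.0 per hour


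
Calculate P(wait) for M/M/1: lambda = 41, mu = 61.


P(wait) = rho = lambda/mu = 41/61 = 0.6721

0.6721


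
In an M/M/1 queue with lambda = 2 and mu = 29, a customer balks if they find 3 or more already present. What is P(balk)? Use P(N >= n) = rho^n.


P(N >= 3) = rho^3 = (2/29)^3 = 0.0003

0.0003


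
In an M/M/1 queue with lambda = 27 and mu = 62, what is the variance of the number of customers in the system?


rho = 27/62; Var(N) = rho/(1-rho)^2 = 1.37

1.37


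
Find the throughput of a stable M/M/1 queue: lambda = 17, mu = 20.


For a stable queue (lambda < mu), throughput = lambda = 17 per hour

17 per hour


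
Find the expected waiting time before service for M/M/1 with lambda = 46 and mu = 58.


rho = 46/58; Wq = rho/(mu - lambda) = 0.0661 hours

0.0661 hours


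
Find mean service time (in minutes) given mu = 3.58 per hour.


Mean service time = 60/mu = 60/3.58 = 16.76 minutes

16.76 minutes


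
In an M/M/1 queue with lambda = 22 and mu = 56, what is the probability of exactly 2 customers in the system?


rho = 22/56; P(n) = (1-rho)*rho^n = (1-22/56)*(22/56)^2 = 0.0937

0.0937


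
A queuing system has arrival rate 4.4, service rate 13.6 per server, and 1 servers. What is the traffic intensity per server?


rho = lambda / (c * mu) = 4.4 / (1 * 13.6) = 0.3235

0.3235


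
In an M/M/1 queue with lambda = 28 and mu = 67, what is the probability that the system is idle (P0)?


P0 = 1 - rho = 1 - 28/67 = 0.5821

0.5821


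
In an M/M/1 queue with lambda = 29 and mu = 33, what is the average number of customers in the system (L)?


rho = 29/33; L = rho/(1-rho) = 7.25

7.25


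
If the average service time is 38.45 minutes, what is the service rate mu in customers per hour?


mu = 60 / avg_service_time = 60 / 38.45 = 1.56 per hour

1.56 per hour


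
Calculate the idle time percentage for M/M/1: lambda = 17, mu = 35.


Idle fraction = (1 - rho) * 100 = (1 - 17/35) * 100 = 51.4%

51.4%


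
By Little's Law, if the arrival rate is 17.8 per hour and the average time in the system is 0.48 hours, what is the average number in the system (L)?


L = lambda * W = 17.8 * 0.48 = 8.54

8.54


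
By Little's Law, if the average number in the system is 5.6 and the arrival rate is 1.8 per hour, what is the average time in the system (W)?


W = L / lambda = 5.6 / 1.8 = 3.1111 hours

3.1111 hours


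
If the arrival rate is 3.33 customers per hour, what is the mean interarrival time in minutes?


Mean interarrival time = 60/lambda = 60/3.33 = 18.02 minutes

18.02 minutes


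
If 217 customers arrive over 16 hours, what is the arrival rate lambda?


lambda = total arrivals / time = 217 / 16 = 13.56 per hour

13.56 per hour


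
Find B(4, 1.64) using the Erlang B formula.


B(N,A) = (A^N/N!) / sum(A^k/k!, k=0..N) with N=4, A=1.64 = 0.06

0.06


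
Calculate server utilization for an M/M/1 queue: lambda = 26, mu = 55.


rho = lambda/mu = 26/55 = 0.4727

0.4727


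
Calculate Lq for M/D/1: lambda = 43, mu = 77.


M/D/1: Lq = rho^2 / (2*(1-rho)) where rho = 43/77; Lq = 0.35

0.35


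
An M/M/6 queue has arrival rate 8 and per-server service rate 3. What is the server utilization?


rho = lambda/(c*mu) = 8/(6*3) = 0.4444

0.4444


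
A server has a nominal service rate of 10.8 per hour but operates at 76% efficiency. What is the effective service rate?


Effective rate = mu * efficiency = 10.8 * 0.76 = 8.21 per hour

8.21 per hour


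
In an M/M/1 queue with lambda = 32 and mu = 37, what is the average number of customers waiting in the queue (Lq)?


rho = 32/37; Lq = rho^2/(1-rho) = 5.54

5.54


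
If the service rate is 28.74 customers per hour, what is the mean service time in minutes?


Mean service time = 60/mu = 60/28.74 = 2.09 minutes

2.09 minutes


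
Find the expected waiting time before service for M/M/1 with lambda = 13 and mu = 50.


rho = 13/50; Wq = rho/(mu - lambda) = 0.007 hours

0.007 hours


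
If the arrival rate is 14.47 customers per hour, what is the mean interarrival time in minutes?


Mean interarrival time = 60/lambda = 60/14.47 = 4.15 minutes

4.15 minutes


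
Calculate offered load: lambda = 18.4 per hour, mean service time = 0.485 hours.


Offered load a = lambda * E[S] = 18.4 * 0.485 = 8.92 Erlangs

8.92 Erlangs


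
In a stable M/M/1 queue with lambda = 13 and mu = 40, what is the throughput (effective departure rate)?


For a stable queue (lambda < mu), throughput = lambda = 13 per hour

13 per hour


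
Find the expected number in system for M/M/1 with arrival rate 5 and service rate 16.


rho = 5/16; L = rho/(1-rho) = 0.45

0.45


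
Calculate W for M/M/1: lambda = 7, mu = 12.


W = 1/(mu - lambda) = 1/(12 - 7) = 0.2 hours

0.2 hours


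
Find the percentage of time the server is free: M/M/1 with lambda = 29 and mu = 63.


Idle fraction = (1 - rho) * 100 = (1 - 29/63) * 100 = 54.0%

54.0%


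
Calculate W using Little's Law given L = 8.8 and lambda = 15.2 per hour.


W = L / lambda = 8.8 / 15.2 = 0.5789 hours

0.5789 hours


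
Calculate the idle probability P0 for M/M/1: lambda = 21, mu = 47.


P0 = 1 - rho = 1 - 21/47 = 0.5532

0.5532


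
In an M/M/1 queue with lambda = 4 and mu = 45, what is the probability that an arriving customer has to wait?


P(wait) = rho = lambda/mu = 4/45 = 0.0889

0.0889


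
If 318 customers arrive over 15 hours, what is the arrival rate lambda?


lambda = total arrivals / time = 318 / 15 = 21.2 per hour

21.2 per hour


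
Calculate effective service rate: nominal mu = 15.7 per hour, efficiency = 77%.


Effective rate = mu * efficiency = 15.7 * 0.77 = 12.09 per hour

12.09 per hour


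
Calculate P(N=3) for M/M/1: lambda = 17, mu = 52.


rho = 17/52; P(n) = (1-rho)*rho^n = (1-17/52)*(17/52)^3 = 0.0235

0.0235


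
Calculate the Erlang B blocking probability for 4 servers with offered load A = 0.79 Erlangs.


B(N,A) = (A^N/N!) / sum(A^k/k!, k=0..N) with N=4, A=0.79 = 0.0074

0.0074


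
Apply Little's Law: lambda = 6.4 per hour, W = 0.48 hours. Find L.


L = lambda * W = 6.4 * 0.48 = 3.07

3.07


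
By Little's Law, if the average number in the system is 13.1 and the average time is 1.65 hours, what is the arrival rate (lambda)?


lambda = L / W = 13.1 / 1.65 = 7.94 per hour

7.94 per hour


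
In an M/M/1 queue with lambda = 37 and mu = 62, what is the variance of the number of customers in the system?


rho = 37/62; Var(N) = rho/(1-rho)^2 = 3.67

3.67


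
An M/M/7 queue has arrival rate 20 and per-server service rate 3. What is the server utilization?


rho = lambda/(c*mu) = 20/(7*3) = 0.9524

0.9524


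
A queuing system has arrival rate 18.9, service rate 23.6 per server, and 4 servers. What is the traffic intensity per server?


rho = lambda / (c * mu) = 18.9 / (4 * 23.6) = 0.2002

0.2002


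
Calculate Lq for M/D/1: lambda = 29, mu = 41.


M/D/1: Lq = rho^2 / (2*(1-rho)) where rho = 29/41; Lq = 0.85

0.85


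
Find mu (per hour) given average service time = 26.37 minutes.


mu = 60 / avg_service_time = 60 / 26.37 = 2.28 per hour

2.28 per hour


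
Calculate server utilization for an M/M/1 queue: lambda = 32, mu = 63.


rho = lambda/mu = 32/63 = 0.5079

0.5079


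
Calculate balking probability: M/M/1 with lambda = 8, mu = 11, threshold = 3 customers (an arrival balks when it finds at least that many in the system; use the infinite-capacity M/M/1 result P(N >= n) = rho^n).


P(N >= 3) = rho^3 = (8/11)^3 = 0.3847

0.3847


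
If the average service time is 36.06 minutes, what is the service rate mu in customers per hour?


mu = 60 / avg_service_time = 60 / 36.06 = 1.66 per hour

1.66 per hour


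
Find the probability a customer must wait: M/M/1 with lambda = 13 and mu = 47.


P(wait) = rho = lambda/mu = 13/47 = 0.2766

0.2766


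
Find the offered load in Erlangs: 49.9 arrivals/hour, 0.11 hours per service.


Offered load a = lambda * E[S] = 49.9 * 0.11 = 5.49 Erlangs

5.49 Erlangs


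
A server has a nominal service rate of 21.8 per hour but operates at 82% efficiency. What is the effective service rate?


Effective rate = mu * efficiency = 21.8 * 0.82 = 17.88 per hour

17.88 per hour


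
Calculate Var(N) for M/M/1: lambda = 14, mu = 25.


rho = 14/25; Var(N) = rho/(1-rho)^2 = 2.89

2.89


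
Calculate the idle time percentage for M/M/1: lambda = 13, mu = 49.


Idle fraction = (1 - rho) * 100 = (1 - 13/49) * 100 = 73.5%

73.5%


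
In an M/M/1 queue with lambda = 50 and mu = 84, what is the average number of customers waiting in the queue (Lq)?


rho = 50/84; Lq = rho^2/(1-rho) = 0.88

0.88


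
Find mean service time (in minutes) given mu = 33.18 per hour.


Mean service time = 60/mu = 60/33.18 = 1.81 minutes

1.81 minutes


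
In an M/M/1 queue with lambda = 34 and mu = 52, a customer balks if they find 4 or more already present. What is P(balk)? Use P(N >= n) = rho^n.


P(N >= 4) = rho^4 = (34/52)^4 = 0.1828

0.1828


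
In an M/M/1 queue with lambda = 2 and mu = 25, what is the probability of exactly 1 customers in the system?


rho = 2/25; P(n) = (1-rho)*rho^n = (1-2/25)*(2/25)^1 = 0.0736

0.0736


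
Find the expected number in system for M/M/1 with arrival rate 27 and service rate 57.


rho = 27/57; L = rho/(1-rho) = 0.9

0.9


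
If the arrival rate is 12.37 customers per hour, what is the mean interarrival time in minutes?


Mean interarrival time = 60/lambda = 60/12.37 = 4.85 minutes

4.85 minutes


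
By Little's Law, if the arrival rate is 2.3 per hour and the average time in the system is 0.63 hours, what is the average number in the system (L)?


L = lambda * W = 2.3 * 0.63 = 1.45

1.45


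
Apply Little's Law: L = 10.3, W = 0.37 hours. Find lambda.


lambda = L / W = 10.3 / 0.37 = 27.84 per hour

27.84 per hour


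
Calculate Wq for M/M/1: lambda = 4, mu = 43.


rho = 4/43; Wq = rho/(mu - lambda) = 0.0024 hours

0.0024 hours


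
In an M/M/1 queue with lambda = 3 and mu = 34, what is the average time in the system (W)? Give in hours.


W = 1/(mu - lambda) = 1/(34 - 3) = 0.0323 hours

0.0323 hours


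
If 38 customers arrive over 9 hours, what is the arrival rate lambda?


lambda = total arrivals / time = 38 / 9 = 4.22 per hour

4.22 per hour


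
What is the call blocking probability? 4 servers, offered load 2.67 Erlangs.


B(N,A) = (A^N/N!) / sum(A^k/k!, k=0..N) with N=4, A=2.67 = 0.1691

0.1691


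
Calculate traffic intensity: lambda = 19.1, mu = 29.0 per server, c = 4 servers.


rho = lambda / (c * mu) = 19.1 / (4 * 29.0) = 0.1647

0.1647


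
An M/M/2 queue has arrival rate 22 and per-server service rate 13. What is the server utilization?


rho = lambda/(c*mu) = 22/(2*13) = 0.8462

0.8462


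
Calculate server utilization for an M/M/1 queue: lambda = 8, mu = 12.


rho = lambda/mu = 8/12 = 0.6667

0.6667


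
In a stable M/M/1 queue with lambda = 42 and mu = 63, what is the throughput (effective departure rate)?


For a stable queue (lambda < mu), throughput = lambda = 42 per hour

42 per hour


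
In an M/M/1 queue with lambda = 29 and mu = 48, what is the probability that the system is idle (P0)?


P0 = 1 - rho = 1 - 29/48 = 0.3958

0.3958


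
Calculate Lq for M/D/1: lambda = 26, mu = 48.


M/D/1: Lq = rho^2 / (2*(1-rho)) where rho = 26/48; Lq = 0.32

0.32


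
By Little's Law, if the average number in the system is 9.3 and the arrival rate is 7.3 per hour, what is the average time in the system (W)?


W = L / lambda = 9.3 / 7.3 = 1.274 hours

1.274 hours


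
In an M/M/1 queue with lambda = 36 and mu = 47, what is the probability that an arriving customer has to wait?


P(wait) = rho = lambda/mu = 36/47 = 0.766

0.766


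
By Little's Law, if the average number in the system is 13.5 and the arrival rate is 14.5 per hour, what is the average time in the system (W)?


W = L / lambda = 13.5 / 14.5 = 0.931 hours

0.931 hours


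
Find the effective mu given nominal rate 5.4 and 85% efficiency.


Effective rate = mu * efficiency = 5.4 * 0.85 = 4.59 per hour

4.59 per hour


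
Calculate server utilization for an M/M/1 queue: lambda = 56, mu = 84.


rho = lambda/mu = 56/84 = 0.6667

0.6667


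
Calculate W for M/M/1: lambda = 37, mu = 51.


W = 1/(mu - lambda) = 1/(51 - 37) = 0.0714 hours

0.0714 hours


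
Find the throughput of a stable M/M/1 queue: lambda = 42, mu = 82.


For a stable queue (lambda < mu), throughput = lambda = 42 per hour

42 per hour


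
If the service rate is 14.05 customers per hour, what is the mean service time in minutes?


Mean service time = 60/mu = 60/14.05 = 4.27 minutes

4.27 minutes


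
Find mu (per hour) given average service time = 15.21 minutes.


mu = 60 / avg_service_time = 60 / 15.21 = 3.94 per hour

3.94 per hour


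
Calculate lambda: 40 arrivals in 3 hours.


lambda = total arrivals / time = 40 / 3 = 13.33 per hour

13.33 per hour


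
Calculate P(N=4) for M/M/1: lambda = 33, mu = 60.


rho = 33/60; P(n) = (1-rho)*rho^n = (1-33/60)*(33/60)^4 = 0.0412

0.0412


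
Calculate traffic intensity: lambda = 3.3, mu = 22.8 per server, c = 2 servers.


rho = lambda / (c * mu) = 3.3 / (2 * 22.8) = 0.0724

0.0724


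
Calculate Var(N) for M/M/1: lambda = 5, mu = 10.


rho = 5/10; Var(N) = rho/(1-rho)^2 = 2.0

2.0


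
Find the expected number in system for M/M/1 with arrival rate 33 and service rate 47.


rho = 33/47; L = rho/(1-rho) = 2.36

2.36


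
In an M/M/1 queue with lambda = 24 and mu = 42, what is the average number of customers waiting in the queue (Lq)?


rho = 24/42; Lq = rho^2/(1-rho) = 0.76

0.76


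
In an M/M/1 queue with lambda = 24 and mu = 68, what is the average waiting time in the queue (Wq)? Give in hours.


rho = 24/68; Wq = rho/(mu - lambda) = 0.008 hours

0.008 hours


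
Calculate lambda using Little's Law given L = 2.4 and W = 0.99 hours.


lambda = L / W = 2.4 / 0.99 = 2.42 per hour

2.42 per hour


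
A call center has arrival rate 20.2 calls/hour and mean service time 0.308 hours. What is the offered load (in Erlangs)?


Offered load a = lambda * E[S] = 20.2 * 0.308 = 6.22 Erlangs

6.22 Erlangs


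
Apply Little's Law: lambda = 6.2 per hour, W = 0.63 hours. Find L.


L = lambda * W = 6.2 * 0.63 = 3.91

3.91


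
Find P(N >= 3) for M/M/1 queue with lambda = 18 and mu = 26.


P(N >= 3) = rho^3 = (18/26)^3 = 0.3318

0.3318


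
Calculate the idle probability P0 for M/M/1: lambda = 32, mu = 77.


P0 = 1 - rho = 1 - 32/77 = 0.5844

0.5844


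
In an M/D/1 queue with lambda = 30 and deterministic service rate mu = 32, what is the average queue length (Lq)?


M/D/1: Lq = rho^2 / (2*(1-rho)) where rho = 30/32; Lq = 7.03

7.03


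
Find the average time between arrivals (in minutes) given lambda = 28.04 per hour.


Mean interarrival time = 60/lambda = 60/28.04 = 2.14 minutes

2.14 minutes


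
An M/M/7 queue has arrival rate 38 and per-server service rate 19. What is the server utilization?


rho = lambda/(c*mu) = 38/(7*19) = 0.2857

0.2857


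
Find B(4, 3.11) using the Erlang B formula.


B(N,A) = (A^N/N!) / sum(A^k/k!, k=0..N) with N=4, A=3.11 = 0.2183

0.2183


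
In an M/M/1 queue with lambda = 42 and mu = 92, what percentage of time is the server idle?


Idle fraction = (1 - rho) * 100 = (1 - 42/92) * 100 = 54.3%

54.3%


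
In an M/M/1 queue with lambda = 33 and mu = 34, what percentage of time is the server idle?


Idle fraction = (1 - rho) * 100 = (1 - 33/34) * 100 = 2.9%

2.9%


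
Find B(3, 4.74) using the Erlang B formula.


B(N,A) = (A^N/N!) / sum(A^k/k!, k=0..N) with N=3, A=4.74 = 0.5112

0.5112


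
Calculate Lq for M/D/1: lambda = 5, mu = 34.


M/D/1: Lq = rho^2 / (2*(1-rho)) where rho = 5/34; Lq = 0.01

0.01


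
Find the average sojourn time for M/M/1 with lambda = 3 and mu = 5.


W = 1/(mu - lambda) = 1/(5 - 3) = 0.5 hours

0.5 hours


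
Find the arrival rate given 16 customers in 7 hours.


lambda = total arrivals / time = 16 / 7 = 2.29 per hour

2.29 per hour


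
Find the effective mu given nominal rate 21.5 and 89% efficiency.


Effective rate = mu * efficiency = 21.5 * 0.89 = 19.14 per hour

19.14 per hour


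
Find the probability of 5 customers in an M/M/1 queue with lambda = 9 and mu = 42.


rho = 9/42; P(n) = (1-rho)*rho^n = (1-9/42)*(9/42)^5 = 0.0004

0.0004


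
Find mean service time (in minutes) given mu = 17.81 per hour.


Mean service time = 60/mu = 60/17.81 = 3.37 minutes

3.37 minutes


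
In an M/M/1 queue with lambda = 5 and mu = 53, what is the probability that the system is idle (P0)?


P0 = 1 - rho = 1 - 5/53 = 0.9057

0.9057


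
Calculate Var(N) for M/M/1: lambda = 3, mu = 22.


rho = 3/22; Var(N) = rho/(1-rho)^2 = 0.18

0.18


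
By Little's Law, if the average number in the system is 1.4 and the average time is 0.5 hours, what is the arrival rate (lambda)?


lambda = L / W = 1.4 / 0.5 = 2.8 per hour

2.8 per hour


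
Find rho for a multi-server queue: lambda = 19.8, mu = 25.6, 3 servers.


rho = lambda / (c * mu) = 19.8 / (3 * 25.6) = 0.2578

0.2578


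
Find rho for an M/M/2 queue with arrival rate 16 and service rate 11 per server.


rho = lambda/(c*mu) = 16/(2*11) = 0.7273

0.7273


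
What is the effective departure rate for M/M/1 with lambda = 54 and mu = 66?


For a stable queue (lambda < mu), throughput = lambda = 54 per hour

54 per hour


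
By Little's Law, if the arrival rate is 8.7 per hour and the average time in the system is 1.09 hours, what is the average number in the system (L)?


L = lambda * W = 8.7 * 1.09 = 9.48

9.48


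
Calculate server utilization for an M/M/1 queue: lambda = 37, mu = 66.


rho = lambda/mu = 37/66 = 0.5606

0.5606


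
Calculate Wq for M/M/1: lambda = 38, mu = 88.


rho = 38/88; Wq = rho/(mu - lambda) = 0.0086 hours

0.0086 hours


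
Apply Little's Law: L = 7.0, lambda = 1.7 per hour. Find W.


W = L / lambda = 7.0 / 1.7 = 4.1176 hours

4.1176 hours


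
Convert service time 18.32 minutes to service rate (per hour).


mu = 60 / avg_service_time = 60 / 18.32 = 3.28 per hour

3.28 per hour


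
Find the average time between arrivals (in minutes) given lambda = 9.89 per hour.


Mean interarrival time = 60/lambda = 60/9.89 = 6.07 minutes

6.07 minutes


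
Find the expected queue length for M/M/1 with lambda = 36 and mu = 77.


rho = 36/77; Lq = rho^2/(1-rho) = 0.41

0.41


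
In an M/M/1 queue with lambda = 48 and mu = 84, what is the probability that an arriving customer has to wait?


P(wait) = rho = lambda/mu = 48/84 = 0.5714

0.5714


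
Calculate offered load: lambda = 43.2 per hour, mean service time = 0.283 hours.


Offered load a = lambda * E[S] = 43.2 * 0.283 = 12.23 Erlangs

12.23 Erlangs


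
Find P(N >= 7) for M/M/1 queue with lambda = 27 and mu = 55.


P(N >= 7) = rho^7 = (27/55)^7 = 0.0069

0.0069


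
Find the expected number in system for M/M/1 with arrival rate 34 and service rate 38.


rho = 34/38; L = rho/(1-rho) = 8.5

8.5


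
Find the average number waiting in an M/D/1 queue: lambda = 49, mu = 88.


M/D/1: Lq = rho^2 / (2*(1-rho)) where rho = 49/88; Lq = 0.35

0.35


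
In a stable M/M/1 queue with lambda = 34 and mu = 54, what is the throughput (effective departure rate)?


For a stable queue (lambda < mu), throughput = lambda = 34 per hour

34 per hour


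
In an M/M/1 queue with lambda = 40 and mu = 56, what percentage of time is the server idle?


Idle fraction = (1 - rho) * 100 = (1 - 40/56) * 100 = 28.6%

28.6%


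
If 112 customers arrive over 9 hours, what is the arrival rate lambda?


lambda = total arrivals / time = 112 / 9 = 12.44 per hour

12.44 per hour


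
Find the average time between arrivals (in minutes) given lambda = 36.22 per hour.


Mean interarrival time = 60/lambda = 60/36.22 = 1.66 minutes

1.66 minutes


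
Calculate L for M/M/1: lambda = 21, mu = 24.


rho = 21/24; L = rho/(1-rho) = 7.0

7.0


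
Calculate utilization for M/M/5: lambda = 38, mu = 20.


rho = lambda/(c*mu) = 38/(5*20) = 0.38

0.38


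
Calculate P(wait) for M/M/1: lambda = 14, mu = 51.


P(wait) = rho = lambda/mu = 14/51 = 0.2745

0.2745


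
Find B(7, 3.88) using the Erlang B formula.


B(N,A) = (A^N/N!) / sum(A^k/k!, k=0..N) with N=7, A=3.88 = 0.0568

0.0568


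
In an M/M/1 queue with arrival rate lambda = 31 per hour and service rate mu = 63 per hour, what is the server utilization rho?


rho = lambda/mu = 31/63 = 0.4921

0.4921


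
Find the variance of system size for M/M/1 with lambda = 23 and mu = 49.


rho = 23/49; Var(N) = rho/(1-rho)^2 = 1.67

1.67


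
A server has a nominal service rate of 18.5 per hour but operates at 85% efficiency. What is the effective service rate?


Effective rate = mu * efficiency = 18.5 * 0.85 = 15.73 per hour

15.73 per hour


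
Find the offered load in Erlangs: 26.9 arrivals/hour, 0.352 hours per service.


Offered load a = lambda * E[S] = 26.9 * 0.352 = 9.47 Erlangs

9.47 Erlangs


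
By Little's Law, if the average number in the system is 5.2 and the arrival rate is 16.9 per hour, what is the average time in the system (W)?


W = L / lambda = 5.2 / 16.9 = 0.3077 hours

0.3077 hours


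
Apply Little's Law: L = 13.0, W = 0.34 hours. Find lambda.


lambda = L / W = 13.0 / 0.34 = 38.24 per hour

38.24 per hour


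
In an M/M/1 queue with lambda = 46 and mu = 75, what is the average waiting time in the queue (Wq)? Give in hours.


rho = 46/75; Wq = rho/(mu - lambda) = 0.0211 hours

0.0211 hours


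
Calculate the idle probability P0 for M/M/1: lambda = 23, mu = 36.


P0 = 1 - rho = 1 - 23/36 = 0.3611

0.3611
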